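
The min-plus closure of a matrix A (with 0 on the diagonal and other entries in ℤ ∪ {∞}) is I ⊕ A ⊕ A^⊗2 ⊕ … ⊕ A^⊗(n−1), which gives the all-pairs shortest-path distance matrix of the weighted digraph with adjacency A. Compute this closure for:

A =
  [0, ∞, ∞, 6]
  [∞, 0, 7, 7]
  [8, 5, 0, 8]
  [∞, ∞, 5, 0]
Closure =
  [0, 16, 11, 6]
  [15, 0, 7, 7]
  [8, 5, 0, 8]
  [13, 10, 5, 0]

This is the Floyd-Warshall all-pairs shortest-path computation. For each intermediate vertex k = 0, 1, …, 3, update dist[i][j] ← min(dist[i][j], dist[i][k] + dist[k][j]). The final matrix gives, for each (i, j), the minimum total weight of any directed path from i to j (possibly empty when i = j).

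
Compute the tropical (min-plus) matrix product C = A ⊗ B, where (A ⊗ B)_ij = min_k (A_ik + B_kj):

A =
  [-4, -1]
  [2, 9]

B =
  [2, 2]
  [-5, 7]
A ⊗ B =
  [-6, -2]
  [4, 4]

Apply the min-plus product entry-by-entry:
  C[0][0] = min over k of (A[0][0] + B[0][0] = -4 + 2 = -2, A[0][1] + B[1][0] = -1 + -5 = -6) = -6 (attained at k = 1)
  C[0][1] = min over k of (A[0][0] + B[0][1] = -4 + 2 = -2, A[0][1] + B[1][1] = -1 + 7 = 6) = -2 (attained at k = 0)
  C[1][0] = min over k of (A[1][0] + B[0][0] = 2 + 2 = 4, A[1][1] + B[1][0] = 9 + -5 = 4) = 4 (attained at k = 0)
  C[1][1] = min over k of (A[1][0] + B[0][1] = 2 + 2 = 4, A[1][1] + B[1][1] = 9 + 7 = 16) = 4 (attained at k = 0)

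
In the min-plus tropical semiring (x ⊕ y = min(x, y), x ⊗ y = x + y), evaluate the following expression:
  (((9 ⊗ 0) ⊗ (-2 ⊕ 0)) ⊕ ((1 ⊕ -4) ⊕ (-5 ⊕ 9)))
(((9 ⊗ 0) ⊗ (-2 ⊕ 0)) ⊕ ((1 ⊕ -4) ⊕ (-5 ⊕ 9))) = -5

Expand innermost to outermost. Recall ⊕ takes the minimum of its arguments and ⊗ takes their sum. Working out the expression (((9 ⊗ 0) ⊗ (-2 ⊕ 0)) ⊕ ((1 ⊕ -4) ⊕ (-5 ⊕ 9))) gives -5.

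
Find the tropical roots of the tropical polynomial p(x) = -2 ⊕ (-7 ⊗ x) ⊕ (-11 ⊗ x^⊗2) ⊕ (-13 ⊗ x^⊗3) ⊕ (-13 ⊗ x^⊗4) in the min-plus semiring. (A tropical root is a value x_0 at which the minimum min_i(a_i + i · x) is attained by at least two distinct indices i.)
Roots: {0, 2, 4, 5}

Each tropical root is a break point of the lower envelope of the lines y = a_i + i · x (there are 5 lines, with slopes 0, 1, ..., 4). Only the lines that attain the minimum somewhere contribute to roots; other lines are dominated. Here the surviving (envelope) indices are i = 4, i = 3, i = 2, i = 1, i = 0.
Intersections between consecutive envelope lines give the roots: for adjacent envelope indices i < j the intersection is x = (a_i − a_j) / (j − i). Reading off the sorted break points: {0, 2, 4, 5}.
Verification: at each break x_0, at least two indices attain the minimum of min_i(a_i + i · x_0).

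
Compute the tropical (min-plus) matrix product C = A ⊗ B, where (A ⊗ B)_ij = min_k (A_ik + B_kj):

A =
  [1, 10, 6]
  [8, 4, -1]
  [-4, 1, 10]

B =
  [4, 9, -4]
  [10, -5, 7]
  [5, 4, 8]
A ⊗ B =
  [5, 5, -3]
  [4, -1, 4]
  [0, -4, -8]

Apply the min-plus product entry-by-entry:
  C[0][0] = min over k of (A[0][0] + B[0][0] = 1 + 4 = 5, A[0][1] + B[1][0] = 10 + 10 = 20, A[0][2] + B[2][0] = 6 + 5 = 11) = 5 (attained at k = 0)
  C[0][1] = min over k of (A[0][0] + B[0][1] = 1 + 9 = 10, A[0][1] + B[1][1] = 10 + -5 = 5, A[0][2] + B[2][1] = 6 + 4 = 10) = 5 (attained at k = 1)
  C[0][2] = min over k of (A[0][0] + B[0][2] = 1 + -4 = -3, A[0][1] + B[1][2] = 10 + 7 = 17, A[0][2] + B[2][2] = 6 + 8 = 14) = -3 (attained at k = 0)
  C[1][0] = min over k of (A[1][0] + B[0][0] = 8 + 4 = 12, A[1][1] + B[1][0] = 4 + 10 = 14, A[1][2] + B[2][0] = -1 + 5 = 4) = 4 (attained at k = 2)
  C[1][1] = min over k of (A[1][0] + B[0][1] = 8 + 9 = 17, A[1][1] + B[1][1] = 4 + -5 = -1, A[1][2] + B[2][1] = -1 + 4 = 3) = -1 (attained at k = 1)
  C[1][2] = min over k of (A[1][0] + B[0][2] = 8 + -4 = 4, A[1][1] + B[1][2] = 4 + 7 = 11, A[1][2] + B[2][2] = -1 + 8 = 7) = 4 (attained at k = 0)
  C[2][0] = min over k of (A[2][0] + B[0][0] = -4 + 4 = 0, A[2][1] + B[1][0] = 1 + 10 = 11, A[2][2] + B[2][0] = 10 + 5 = 15) = 0 (attained at k = 0)
  C[2][1] = min over k of (A[2][0] + B[0][1] = -4 + 9 = 5, A[2][1] + B[1][1] = 1 + -5 = -4, A[2][2] + B[2][1] = 10 + 4 = 14) = -4 (attained at k = 1)
  C[2][2] = min over k of (A[2][0] + B[0][2] = -4 + -4 = -8, A[2][1] + B[1][2] = 1 + 7 = 8, A[2][2] + B[2][2] = 10 + 8 = 18) = -8 (attained at k = 0)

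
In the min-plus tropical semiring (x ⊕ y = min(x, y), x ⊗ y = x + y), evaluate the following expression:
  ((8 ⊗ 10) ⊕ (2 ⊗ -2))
((8 ⊗ 10) ⊕ (2 ⊗ -2)) = 0

Expand innermost to outermost. Recall ⊕ takes the minimum of its arguments and ⊗ takes their sum. Working out the expression ((8 ⊗ 10) ⊕ (2 ⊗ -2)) gives 0.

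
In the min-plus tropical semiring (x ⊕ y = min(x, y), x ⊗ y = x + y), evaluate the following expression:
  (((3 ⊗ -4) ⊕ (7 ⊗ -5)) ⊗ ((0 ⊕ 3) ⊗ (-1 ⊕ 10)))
(((3 ⊗ -4) ⊕ (7 ⊗ -5)) ⊗ ((0 ⊕ 3) ⊗ (-1 ⊕ 10))) = -2

Expand innermost to outermost. Recall ⊕ takes the minimum of its arguments and ⊗ takes their sum. Working out the expression (((3 ⊗ -4) ⊕ (7 ⊗ -5)) ⊗ ((0 ⊕ 3) ⊗ (-1 ⊕ 10))) gives -2.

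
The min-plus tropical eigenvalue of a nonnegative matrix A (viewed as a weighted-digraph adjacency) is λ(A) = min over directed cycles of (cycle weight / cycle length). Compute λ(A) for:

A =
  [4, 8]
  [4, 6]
λ(A) = 4

Enumerate directed cycles and compute their means (weight / length). Sample:
  cycle 0 → 0: weight = 4, length = 1, mean = 4/1 ≈ 4.000
  cycle 1 → 1: weight = 6, length = 1, mean = 6/1 ≈ 6.000
  cycle 0 → 1 → 0: weight = 12, length = 2, mean = 12/2 ≈ 6.000
  cycle 1 → 0 → 1: weight = 12, length = 2, mean = 12/2 ≈ 6.000
Minimum mean = 4.000, attained e.g. along the cycle 0 → 0 with weight 4 and length 1. So λ(A) = 4/1 = 4.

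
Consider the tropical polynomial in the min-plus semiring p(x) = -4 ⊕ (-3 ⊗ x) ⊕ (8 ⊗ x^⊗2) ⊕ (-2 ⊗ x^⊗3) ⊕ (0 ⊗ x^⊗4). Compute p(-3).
p(-3) = -12

A tropical monomial a ⊗ x^⊗i evaluates to a + i · x. Evaluating each term at x = -3:
  Term 0 contributes -4 + 0 · -3 = -4
  Term 1 contributes -3 + 1 · -3 = -6
  Term 2 contributes 8 + 2 · -3 = 2
  Term 3 contributes -2 + 3 · -3 = -11
  Term 4 contributes 0 + 4 · -3 = -12
p(-3) = ⊕ of these = min[-4, -6, 2, -11, -12] = -12.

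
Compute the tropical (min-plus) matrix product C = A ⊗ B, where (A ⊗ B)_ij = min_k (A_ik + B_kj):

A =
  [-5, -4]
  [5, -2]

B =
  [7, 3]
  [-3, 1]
A ⊗ B =
  [-7, -3]
  [-5, -1]

Apply the min-plus product entry-by-entry:
  C[0][0] = min over k of (A[0][0] + B[0][0] = -5 + 7 = 2, A[0][1] + B[1][0] = -4 + -3 = -7) = -7 (attained at k = 1)
  C[0][1] = min over k of (A[0][0] + B[0][1] = -5 + 3 = -2, A[0][1] + B[1][1] = -4 + 1 = -3) = -3 (attained at k = 1)
  C[1][0] = min over k of (A[1][0] + B[0][0] = 5 + 7 = 12, A[1][1] + B[1][0] = -2 + -3 = -5) = -5 (attained at k = 1)
  C[1][1] = min over k of (A[1][0] + B[0][1] = 5 + 3 = 8, A[1][1] + B[1][1] = -2 + 1 = -1) = -1 (attained at k = 1)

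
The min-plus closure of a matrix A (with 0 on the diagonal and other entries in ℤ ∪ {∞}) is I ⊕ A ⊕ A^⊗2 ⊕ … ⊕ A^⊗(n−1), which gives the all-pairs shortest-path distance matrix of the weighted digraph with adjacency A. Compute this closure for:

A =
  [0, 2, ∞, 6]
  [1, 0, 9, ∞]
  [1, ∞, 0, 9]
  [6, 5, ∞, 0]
Closure =
  [0, 2, 11, 6]
  [1, 0, 9, 7]
  [1, 3, 0, 7]
  [6, 5, 14, 0]

This is the Floyd-Warshall all-pairs shortest-path computation. For each intermediate vertex k = 0, 1, …, 3, update dist[i][j] ← min(dist[i][j], dist[i][k] + dist[k][j]). The final matrix gives, for each (i, j), the minimum total weight of any directed path from i to j (possibly empty when i = j).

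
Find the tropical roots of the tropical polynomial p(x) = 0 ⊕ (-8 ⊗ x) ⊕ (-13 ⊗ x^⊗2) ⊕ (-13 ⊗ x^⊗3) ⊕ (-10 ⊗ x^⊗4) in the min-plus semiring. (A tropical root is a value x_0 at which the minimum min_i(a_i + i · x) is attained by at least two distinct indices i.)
Roots: {-3, 0, 5, 8}

Each tropical root is a break point of the lower envelope of the lines y = a_i + i · x (there are 5 lines, with slopes 0, 1, ..., 4). Only the lines that attain the minimum somewhere contribute to roots; other lines are dominated. Here the surviving (envelope) indices are i = 4, i = 3, i = 2, i = 1, i = 0.
Intersections between consecutive envelope lines give the roots: for adjacent envelope indices i < j the intersection is x = (a_i − a_j) / (j − i). Reading off the sorted break points: {-3, 0, 5, 8}.
Verification: at each break x_0, at least two indices attain the minimum of min_i(a_i + i · x_0).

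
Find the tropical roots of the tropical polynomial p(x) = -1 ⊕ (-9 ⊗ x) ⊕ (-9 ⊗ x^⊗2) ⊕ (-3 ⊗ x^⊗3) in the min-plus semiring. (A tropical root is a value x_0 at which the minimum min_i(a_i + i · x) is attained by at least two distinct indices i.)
Roots: {-6, 0, 8}

Each tropical root is a break point of the lower envelope of the lines y = a_i + i · x (there are 4 lines, with slopes 0, 1, ..., 3). Only the lines that attain the minimum somewhere contribute to roots; other lines are dominated. Here the surviving (envelope) indices are i = 3, i = 2, i = 1, i = 0.
Intersections between consecutive envelope lines give the roots: for adjacent envelope indices i < j the intersection is x = (a_i − a_j) / (j − i). Reading off the sorted break points: {-6, 0, 8}.
Verification: at each break x_0, at least two indices attain the minimum of min_i(a_i + i · x_0).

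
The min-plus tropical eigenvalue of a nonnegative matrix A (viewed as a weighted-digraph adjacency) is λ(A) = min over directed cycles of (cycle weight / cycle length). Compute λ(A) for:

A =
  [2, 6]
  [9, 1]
λ(A) = 1

Enumerate directed cycles and compute their means (weight / length). Sample:
  cycle 0 → 0: weight = 2, length = 1, mean = 2/1 ≈ 2.000
  cycle 1 → 1: weight = 1, length = 1, mean = 1/1 ≈ 1.000
  cycle 0 → 1 → 0: weight = 15, length = 2, mean = 15/2 ≈ 7.500
  cycle 1 → 0 → 1: weight = 15, length = 2, mean = 15/2 ≈ 7.500
Minimum mean = 1.000, attained e.g. along the cycle 1 → 1 with weight 1 and length 1. So λ(A) = 1/1 = 1.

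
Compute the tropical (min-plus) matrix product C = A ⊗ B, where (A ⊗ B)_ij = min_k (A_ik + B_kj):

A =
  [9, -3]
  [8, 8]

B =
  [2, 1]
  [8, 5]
A ⊗ B =
  [5, 2]
  [10, 9]

Apply the min-plus product entry-by-entry:
  C[0][0] = min over k of (A[0][0] + B[0][0] = 9 + 2 = 11, A[0][1] + B[1][0] = -3 + 8 = 5) = 5 (attained at k = 1)
  C[0][1] = min over k of (A[0][0] + B[0][1] = 9 + 1 = 10, A[0][1] + B[1][1] = -3 + 5 = 2) = 2 (attained at k = 1)
  C[1][0] = min over k of (A[1][0] + B[0][0] = 8 + 2 = 10, A[1][1] + B[1][0] = 8 + 8 = 16) = 10 (attained at k = 0)
  C[1][1] = min over k of (A[1][0] + B[0][1] = 8 + 1 = 9, A[1][1] + B[1][1] = 8 + 5 = 13) = 9 (attained at k = 0)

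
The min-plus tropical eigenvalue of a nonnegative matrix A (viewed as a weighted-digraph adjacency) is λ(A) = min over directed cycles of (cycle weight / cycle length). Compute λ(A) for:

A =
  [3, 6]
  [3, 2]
λ(A) = 2

Enumerate directed cycles and compute their means (weight / length). Sample:
  cycle 0 → 0: weight = 3, length = 1, mean = 3/1 ≈ 3.000
  cycle 1 → 1: weight = 2, length = 1, mean = 2/1 ≈ 2.000
  cycle 0 → 1 → 0: weight = 9, length = 2, mean = 9/2 ≈ 4.500
  cycle 1 → 0 → 1: weight = 9, length = 2, mean = 9/2 ≈ 4.500
Minimum mean = 2.000, attained e.g. along the cycle 1 → 1 with weight 2 and length 1. So λ(A) = 2/1 = 2.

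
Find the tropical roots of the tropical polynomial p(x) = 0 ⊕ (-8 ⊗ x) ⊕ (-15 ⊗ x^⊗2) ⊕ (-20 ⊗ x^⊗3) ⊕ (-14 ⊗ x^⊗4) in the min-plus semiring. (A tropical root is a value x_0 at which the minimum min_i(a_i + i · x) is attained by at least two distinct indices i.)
Roots: {-6, 5, 7, 8}

Each tropical root is a break point of the lower envelope of the lines y = a_i + i · x (there are 5 lines, with slopes 0, 1, ..., 4). Only the lines that attain the minimum somewhere contribute to roots; other lines are dominated. Here the surviving (envelope) indices are i = 4, i = 3, i = 2, i = 1, i = 0.
Intersections between consecutive envelope lines give the roots: for adjacent envelope indices i < j the intersection is x = (a_i − a_j) / (j − i). Reading off the sorted break points: {-6, 5, 7, 8}.
Verification: at each break x_0, at least two indices attain the minimum of min_i(a_i + i · x_0).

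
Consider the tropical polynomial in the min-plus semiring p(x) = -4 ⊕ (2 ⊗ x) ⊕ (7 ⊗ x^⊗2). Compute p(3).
p(3) = -4

A tropical monomial a ⊗ x^⊗i evaluates to a + i · x. Evaluating each term at x = 3:
  Term 0 contributes -4 + 0 · 3 = -4
  Term 1 contributes 2 + 1 · 3 = 5
  Term 2 contributes 7 + 2 · 3 = 13
p(3) = ⊕ of these = min[-4, 5, 13] = -4.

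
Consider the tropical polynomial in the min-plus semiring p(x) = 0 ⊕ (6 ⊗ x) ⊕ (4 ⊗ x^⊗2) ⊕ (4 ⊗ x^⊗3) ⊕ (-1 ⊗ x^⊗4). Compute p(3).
p(3) = 0

A tropical monomial a ⊗ x^⊗i evaluates to a + i · x. Evaluating each term at x = 3:
  Term 0 contributes 0 + 0 · 3 = 0
  Term 1 contributes 6 + 1 · 3 = 9
  Term 2 contributes 4 + 2 · 3 = 10
  Term 3 contributes 4 + 3 · 3 = 13
  Term 4 contributes -1 + 4 · 3 = 11
p(3) = ⊕ of these = min[0, 9, 10, 13, 11] = 0.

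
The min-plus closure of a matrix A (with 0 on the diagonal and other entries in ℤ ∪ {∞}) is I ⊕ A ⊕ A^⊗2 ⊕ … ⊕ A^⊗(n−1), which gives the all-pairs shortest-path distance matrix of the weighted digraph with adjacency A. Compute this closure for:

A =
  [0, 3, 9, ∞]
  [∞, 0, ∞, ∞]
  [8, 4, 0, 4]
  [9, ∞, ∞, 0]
Closure =
  [0, 3, 9, 13]
  [∞, 0, ∞, ∞]
  [8, 4, 0, 4]
  [9, 12, 18, 0]

This is the Floyd-Warshall all-pairs shortest-path computation. For each intermediate vertex k = 0, 1, …, 3, update dist[i][j] ← min(dist[i][j], dist[i][k] + dist[k][j]). The final matrix gives, for each (i, j), the minimum total weight of any directed path from i to j (possibly empty when i = j).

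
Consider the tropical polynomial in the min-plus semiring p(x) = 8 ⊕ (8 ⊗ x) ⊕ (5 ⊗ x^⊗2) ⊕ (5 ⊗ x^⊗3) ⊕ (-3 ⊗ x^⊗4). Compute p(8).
p(8) = 8

A tropical monomial a ⊗ x^⊗i evaluates to a + i · x. Evaluating each term at x = 8:
  Term 0 contributes 8 + 0 · 8 = 8
  Term 1 contributes 8 + 1 · 8 = 16
  Term 2 contributes 5 + 2 · 8 = 21
  Term 3 contributes 5 + 3 · 8 = 29
  Term 4 contributes -3 + 4 · 8 = 29
p(8) = ⊕ of these = min[8, 16, 21, 29, 29] = 8.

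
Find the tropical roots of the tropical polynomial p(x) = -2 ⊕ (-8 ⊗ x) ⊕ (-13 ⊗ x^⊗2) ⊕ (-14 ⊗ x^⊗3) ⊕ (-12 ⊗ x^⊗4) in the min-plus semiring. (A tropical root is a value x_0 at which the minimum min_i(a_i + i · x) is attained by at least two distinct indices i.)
Roots: {-2, 1, 5, 6}

Each tropical root is a break point of the lower envelope of the lines y = a_i + i · x (there are 5 lines, with slopes 0, 1, ..., 4). Only the lines that attain the minimum somewhere contribute to roots; other lines are dominated. Here the surviving (envelope) indices are i = 4, i = 3, i = 2, i = 1, i = 0.
Intersections between consecutive envelope lines give the roots: for adjacent envelope indices i < j the intersection is x = (a_i − a_j) / (j − i). Reading off the sorted break points: {-2, 1, 5, 6}.
Verification: at each break x_0, at least two indices attain the minimum of min_i(a_i + i · x_0).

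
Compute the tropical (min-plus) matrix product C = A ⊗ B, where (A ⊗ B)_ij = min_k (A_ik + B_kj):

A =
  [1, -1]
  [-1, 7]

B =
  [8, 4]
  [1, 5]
A ⊗ B =
  [0, 4]
  [7, 3]

Apply the min-plus product entry-by-entry:
  C[0][0] = min over k of (A[0][0] + B[0][0] = 1 + 8 = 9, A[0][1] + B[1][0] = -1 + 1 = 0) = 0 (attained at k = 1)
  C[0][1] = min over k of (A[0][0] + B[0][1] = 1 + 4 = 5, A[0][1] + B[1][1] = -1 + 5 = 4) = 4 (attained at k = 1)
  C[1][0] = min over k of (A[1][0] + B[0][0] = -1 + 8 = 7, A[1][1] + B[1][0] = 7 + 1 = 8) = 7 (attained at k = 0)
  C[1][1] = min over k of (A[1][0] + B[0][1] = -1 + 4 = 3, A[1][1] + B[1][1] = 7 + 5 = 12) = 3 (attained at k = 0)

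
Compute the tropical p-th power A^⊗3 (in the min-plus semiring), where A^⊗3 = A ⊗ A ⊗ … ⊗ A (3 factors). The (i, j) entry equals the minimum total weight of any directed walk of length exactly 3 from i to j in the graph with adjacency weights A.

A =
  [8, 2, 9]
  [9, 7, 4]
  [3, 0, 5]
A^⊗3 =
  [9, 6, 11]
  [12, 9, 8]
  [7, 4, 9]

Each entry (A^⊗3)_ij equals the minimum over all length-3 walks i = v_0 → v_1 → … → v_3 = j of Σ_t A[v_t][v_{t+1}]. For example, for (i, j) = (0, 2) we minimise over 9 possible intermediate vertex sequences; the minimum is 11, attained along the walk 0 → 1 → 2 → 2.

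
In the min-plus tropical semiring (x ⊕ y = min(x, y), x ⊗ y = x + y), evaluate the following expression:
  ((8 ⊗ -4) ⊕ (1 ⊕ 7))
((8 ⊗ -4) ⊕ (1 ⊕ 7)) = 1

Expand innermost to outermost. Recall ⊕ takes the minimum of its arguments and ⊗ takes their sum. Working out the expression ((8 ⊗ -4) ⊕ (1 ⊕ 7)) gives 1.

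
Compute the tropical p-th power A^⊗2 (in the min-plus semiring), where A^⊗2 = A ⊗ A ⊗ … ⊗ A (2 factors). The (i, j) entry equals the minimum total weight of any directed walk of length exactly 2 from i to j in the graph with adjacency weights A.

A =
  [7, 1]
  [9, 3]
A^⊗2 =
  [10, 4]
  [12, 6]

Each entry (A^⊗2)_ij equals the minimum over all length-2 walks i = v_0 → v_1 → … → v_2 = j of Σ_t A[v_t][v_{t+1}]. For example, for (i, j) = (0, 1) we minimise over 2 possible intermediate vertex sequences; the minimum is 4, attained along the walk 0 → 1 → 1.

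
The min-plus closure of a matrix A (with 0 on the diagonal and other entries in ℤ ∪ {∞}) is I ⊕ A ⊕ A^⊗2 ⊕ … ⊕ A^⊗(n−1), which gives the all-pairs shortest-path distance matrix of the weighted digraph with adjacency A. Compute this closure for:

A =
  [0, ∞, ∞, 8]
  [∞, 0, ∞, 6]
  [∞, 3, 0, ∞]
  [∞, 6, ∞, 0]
Closure =
  [0, 14, ∞, 8]
  [∞, 0, ∞, 6]
  [∞, 3, 0, 9]
  [∞, 6, ∞, 0]

This is the Floyd-Warshall all-pairs shortest-path computation. For each intermediate vertex k = 0, 1, …, 3, update dist[i][j] ← min(dist[i][j], dist[i][k] + dist[k][j]). The final matrix gives, for each (i, j), the minimum total weight of any directed path from i to j (possibly empty when i = j).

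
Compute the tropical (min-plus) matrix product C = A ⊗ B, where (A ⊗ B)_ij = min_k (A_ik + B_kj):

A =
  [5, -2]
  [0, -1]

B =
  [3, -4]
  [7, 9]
A ⊗ B =
  [5, 1]
  [3, -4]

Apply the min-plus product entry-by-entry:
  C[0][0] = min over k of (A[0][0] + B[0][0] = 5 + 3 = 8, A[0][1] + B[1][0] = -2 + 7 = 5) = 5 (attained at k = 1)
  C[0][1] = min over k of (A[0][0] + B[0][1] = 5 + -4 = 1, A[0][1] + B[1][1] = -2 + 9 = 7) = 1 (attained at k = 0)
  C[1][0] = min over k of (A[1][0] + B[0][0] = 0 + 3 = 3, A[1][1] + B[1][0] = -1 + 7 = 6) = 3 (attained at k = 0)
  C[1][1] = min over k of (A[1][0] + B[0][1] = 0 + -4 = -4, A[1][1] + B[1][1] = -1 + 9 = 8) = -4 (attained at k = 0)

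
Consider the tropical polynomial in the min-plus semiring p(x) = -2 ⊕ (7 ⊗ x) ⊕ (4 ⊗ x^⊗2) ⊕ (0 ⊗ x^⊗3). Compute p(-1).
p(-1) = -3

A tropical monomial a ⊗ x^⊗i evaluates to a + i · x. Evaluating each term at x = -1:
  Term 0 contributes -2 + 0 · -1 = -2
  Term 1 contributes 7 + 1 · -1 = 6
  Term 2 contributes 4 + 2 · -1 = 2
  Term 3 contributes 0 + 3 · -1 = -3
p(-1) = ⊕ of these = min[-2, 6, 2, -3] = -3.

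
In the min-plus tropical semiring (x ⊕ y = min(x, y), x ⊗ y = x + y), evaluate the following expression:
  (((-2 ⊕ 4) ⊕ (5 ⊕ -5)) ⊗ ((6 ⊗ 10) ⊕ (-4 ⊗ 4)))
(((-2 ⊕ 4) ⊕ (5 ⊕ -5)) ⊗ ((6 ⊗ 10) ⊕ (-4 ⊗ 4))) = -5

Expand innermost to outermost. Recall ⊕ takes the minimum of its arguments and ⊗ takes their sum. Working out the expression (((-2 ⊕ 4) ⊕ (5 ⊕ -5)) ⊗ ((6 ⊗ 10) ⊕ (-4 ⊗ 4))) gives -5.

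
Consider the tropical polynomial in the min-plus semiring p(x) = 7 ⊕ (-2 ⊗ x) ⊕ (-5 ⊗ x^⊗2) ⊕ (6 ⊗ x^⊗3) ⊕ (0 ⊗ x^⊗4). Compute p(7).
p(7) = 5

A tropical monomial a ⊗ x^⊗i evaluates to a + i · x. Evaluating each term at x = 7:
  Term 0 contributes 7 + 0 · 7 = 7
  Term 1 contributes -2 + 1 · 7 = 5
  Term 2 contributes -5 + 2 · 7 = 9
  Term 3 contributes 6 + 3 · 7 = 27
  Term 4 contributes 0 + 4 · 7 = 28
p(7) = ⊕ of these = min[7, 5, 9, 27, 28] = 5.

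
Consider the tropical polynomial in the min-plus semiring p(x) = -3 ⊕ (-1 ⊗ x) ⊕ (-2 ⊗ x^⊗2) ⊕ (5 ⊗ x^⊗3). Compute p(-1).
p(-1) = -4

A tropical monomial a ⊗ x^⊗i evaluates to a + i · x. Evaluating each term at x = -1:
  Term 0 contributes -3 + 0 · -1 = -3
  Term 1 contributes -1 + 1 · -1 = -2
  Term 2 contributes -2 + 2 · -1 = -4
  Term 3 contributes 5 + 3 · -1 = 2
p(-1) = ⊕ of these = min[-3, -2, -4, 2] = -4.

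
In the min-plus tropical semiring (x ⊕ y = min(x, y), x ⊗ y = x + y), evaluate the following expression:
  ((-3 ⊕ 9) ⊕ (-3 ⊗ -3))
((-3 ⊕ 9) ⊕ (-3 ⊗ -3)) = -6

Expand innermost to outermost. Recall ⊕ takes the minimum of its arguments and ⊗ takes their sum. Working out the expression ((-3 ⊕ 9) ⊕ (-3 ⊗ -3)) gives -6.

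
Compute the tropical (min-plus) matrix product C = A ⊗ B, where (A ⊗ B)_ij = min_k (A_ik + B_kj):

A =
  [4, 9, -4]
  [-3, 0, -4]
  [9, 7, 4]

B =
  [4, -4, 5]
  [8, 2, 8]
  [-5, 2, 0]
A ⊗ B =
  [-9, -2, -4]
  [-9, -7, -4]
  [-1, 5, 4]

Apply the min-plus product entry-by-entry:
  C[0][0] = min over k of (A[0][0] + B[0][0] = 4 + 4 = 8, A[0][1] + B[1][0] = 9 + 8 = 17, A[0][2] + B[2][0] = -4 + -5 = -9) = -9 (attained at k = 2)
  C[0][1] = min over k of (A[0][0] + B[0][1] = 4 + -4 = 0, A[0][1] + B[1][1] = 9 + 2 = 11, A[0][2] + B[2][1] = -4 + 2 = -2) = -2 (attained at k = 2)
  C[0][2] = min over k of (A[0][0] + B[0][2] = 4 + 5 = 9, A[0][1] + B[1][2] = 9 + 8 = 17, A[0][2] + B[2][2] = -4 + 0 = -4) = -4 (attained at k = 2)
  C[1][0] = min over k of (A[1][0] + B[0][0] = -3 + 4 = 1, A[1][1] + B[1][0] = 0 + 8 = 8, A[1][2] + B[2][0] = -4 + -5 = -9) = -9 (attained at k = 2)
  C[1][1] = min over k of (A[1][0] + B[0][1] = -3 + -4 = -7, A[1][1] + B[1][1] = 0 + 2 = 2, A[1][2] + B[2][1] = -4 + 2 = -2) = -7 (attained at k = 0)
  C[1][2] = min over k of (A[1][0] + B[0][2] = -3 + 5 = 2, A[1][1] + B[1][2] = 0 + 8 = 8, A[1][2] + B[2][2] = -4 + 0 = -4) = -4 (attained at k = 2)
  C[2][0] = min over k of (A[2][0] + B[0][0] = 9 + 4 = 13, A[2][1] + B[1][0] = 7 + 8 = 15, A[2][2] + B[2][0] = 4 + -5 = -1) = -1 (attained at k = 2)
  C[2][1] = min over k of (A[2][0] + B[0][1] = 9 + -4 = 5, A[2][1] + B[1][1] = 7 + 2 = 9, A[2][2] + B[2][1] = 4 + 2 = 6) = 5 (attained at k = 0)
  C[2][2] = min over k of (A[2][0] + B[0][2] = 9 + 5 = 14, A[2][1] + B[1][2] = 7 + 8 = 15, A[2][2] + B[2][2] = 4 + 0 = 4) = 4 (attained at k = 2)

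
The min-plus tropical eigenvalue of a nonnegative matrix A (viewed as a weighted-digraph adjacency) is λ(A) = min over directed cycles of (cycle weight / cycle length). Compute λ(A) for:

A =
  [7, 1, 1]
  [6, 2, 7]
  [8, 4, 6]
λ(A) = 2

Enumerate directed cycles and compute their means (weight / length). Sample:
  cycle 0 → 0: weight = 7, length = 1, mean = 7/1 ≈ 7.000
  cycle 1 → 1: weight = 2, length = 1, mean = 2/1 ≈ 2.000
  cycle 2 → 2: weight = 6, length = 1, mean = 6/1 ≈ 6.000
  cycle 0 → 1 → 0: weight = 7, length = 2, mean = 7/2 ≈ 3.500
  cycle 0 → 2 → 0: weight = 9, length = 2, mean = 9/2 ≈ 4.500
  cycle 1 → 0 → 1: weight = 7, length = 2, mean = 7/2 ≈ 3.500
Minimum mean = 2.000, attained e.g. along the cycle 1 → 1 with weight 2 and length 1. So λ(A) = 2/1 = 2.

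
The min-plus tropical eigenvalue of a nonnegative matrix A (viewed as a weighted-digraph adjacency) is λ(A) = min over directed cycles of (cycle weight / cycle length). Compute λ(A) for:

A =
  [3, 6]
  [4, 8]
λ(A) = 3

Enumerate directed cycles and compute their means (weight / length). Sample:
  cycle 0 → 0: weight = 3, length = 1, mean = 3/1 ≈ 3.000
  cycle 1 → 1: weight = 8, length = 1, mean = 8/1 ≈ 8.000
  cycle 0 → 1 → 0: weight = 10, length = 2, mean = 10/2 ≈ 5.000
  cycle 1 → 0 → 1: weight = 10, length = 2, mean = 10/2 ≈ 5.000
Minimum mean = 3.000, attained e.g. along the cycle 0 → 0 with weight 3 and length 1. So λ(A) = 3/1 = 3.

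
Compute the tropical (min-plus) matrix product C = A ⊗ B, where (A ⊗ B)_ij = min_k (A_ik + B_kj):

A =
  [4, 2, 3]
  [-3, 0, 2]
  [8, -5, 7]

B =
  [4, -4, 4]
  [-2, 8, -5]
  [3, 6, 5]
A ⊗ B =
  [0, 0, -3]
  [-2, -7, -5]
  [-7, 3, -10]

Apply the min-plus product entry-by-entry:
  C[0][0] = min over k of (A[0][0] + B[0][0] = 4 + 4 = 8, A[0][1] + B[1][0] = 2 + -2 = 0, A[0][2] + B[2][0] = 3 + 3 = 6) = 0 (attained at k = 1)
  C[0][1] = min over k of (A[0][0] + B[0][1] = 4 + -4 = 0, A[0][1] + B[1][1] = 2 + 8 = 10, A[0][2] + B[2][1] = 3 + 6 = 9) = 0 (attained at k = 0)
  C[0][2] = min over k of (A[0][0] + B[0][2] = 4 + 4 = 8, A[0][1] + B[1][2] = 2 + -5 = -3, A[0][2] + B[2][2] = 3 + 5 = 8) = -3 (attained at k = 1)
  C[1][0] = min over k of (A[1][0] + B[0][0] = -3 + 4 = 1, A[1][1] + B[1][0] = 0 + -2 = -2, A[1][2] + B[2][0] = 2 + 3 = 5) = -2 (attained at k = 1)
  C[1][1] = min over k of (A[1][0] + B[0][1] = -3 + -4 = -7, A[1][1] + B[1][1] = 0 + 8 = 8, A[1][2] + B[2][1] = 2 + 6 = 8) = -7 (attained at k = 0)
  C[1][2] = min over k of (A[1][0] + B[0][2] = -3 + 4 = 1, A[1][1] + B[1][2] = 0 + -5 = -5, A[1][2] + B[2][2] = 2 + 5 = 7) = -5 (attained at k = 1)
  C[2][0] = min over k of (A[2][0] + B[0][0] = 8 + 4 = 12, A[2][1] + B[1][0] = -5 + -2 = -7, A[2][2] + B[2][0] = 7 + 3 = 10) = -7 (attained at k = 1)
  C[2][1] = min over k of (A[2][0] + B[0][1] = 8 + -4 = 4, A[2][1] + B[1][1] = -5 + 8 = 3, A[2][2] + B[2][1] = 7 + 6 = 13) = 3 (attained at k = 1)
  C[2][2] = min over k of (A[2][0] + B[0][2] = 8 + 4 = 12, A[2][1] + B[1][2] = -5 + -5 = -10, A[2][2] + B[2][2] = 7 + 5 = 12) = -10 (attained at k = 1)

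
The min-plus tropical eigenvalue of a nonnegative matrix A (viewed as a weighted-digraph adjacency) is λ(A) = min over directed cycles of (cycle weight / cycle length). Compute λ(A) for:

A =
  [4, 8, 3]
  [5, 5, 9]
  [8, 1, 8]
λ(A) = 3

Enumerate directed cycles and compute their means (weight / length). Sample:
  cycle 0 → 0: weight = 4, length = 1, mean = 4/1 ≈ 4.000
  cycle 1 → 1: weight = 5, length = 1, mean = 5/1 ≈ 5.000
  cycle 2 → 2: weight = 8, length = 1, mean = 8/1 ≈ 8.000
  cycle 0 → 1 → 0: weight = 13, length = 2, mean = 13/2 ≈ 6.500
  cycle 0 → 2 → 0: weight = 11, length = 2, mean = 11/2 ≈ 5.500
  cycle 1 → 0 → 1: weight = 13, length = 2, mean = 13/2 ≈ 6.500
Minimum mean = 3.000, attained e.g. along the cycle 0 → 2 → 1 → 0 with weight 9 and length 3. So λ(A) = 9/3 = 3.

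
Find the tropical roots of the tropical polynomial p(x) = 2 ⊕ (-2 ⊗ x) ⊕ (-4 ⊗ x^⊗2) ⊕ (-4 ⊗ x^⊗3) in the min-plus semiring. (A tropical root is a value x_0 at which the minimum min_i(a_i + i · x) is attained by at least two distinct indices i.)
Roots: {0, 2, 4}

Each tropical root is a break point of the lower envelope of the lines y = a_i + i · x (there are 4 lines, with slopes 0, 1, ..., 3). Only the lines that attain the minimum somewhere contribute to roots; other lines are dominated. Here the surviving (envelope) indices are i = 3, i = 2, i = 1, i = 0.
Intersections between consecutive envelope lines give the roots: for adjacent envelope indices i < j the intersection is x = (a_i − a_j) / (j − i). Reading off the sorted break points: {0, 2, 4}.
Verification: at each break x_0, at least two indices attain the minimum of min_i(a_i + i · x_0).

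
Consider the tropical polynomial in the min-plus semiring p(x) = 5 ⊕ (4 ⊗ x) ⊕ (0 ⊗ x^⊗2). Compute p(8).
p(8) = 5

A tropical monomial a ⊗ x^⊗i evaluates to a + i · x. Evaluating each term at x = 8:
  Term 0 contributes 5 + 0 · 8 = 5
  Term 1 contributes 4 + 1 · 8 = 12
  Term 2 contributes 0 + 2 · 8 = 16
p(8) = ⊕ of these = min[5, 12, 16] = 5.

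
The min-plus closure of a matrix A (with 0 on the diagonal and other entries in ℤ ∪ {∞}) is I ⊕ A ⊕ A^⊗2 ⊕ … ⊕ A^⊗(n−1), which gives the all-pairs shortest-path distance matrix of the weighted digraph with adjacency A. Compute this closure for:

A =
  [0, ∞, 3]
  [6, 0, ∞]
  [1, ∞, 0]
Closure =
  [0, ∞, 3]
  [6, 0, 9]
  [1, ∞, 0]

This is the Floyd-Warshall all-pairs shortest-path computation. For each intermediate vertex k = 0, 1, …, 2, update dist[i][j] ← min(dist[i][j], dist[i][k] + dist[k][j]). The final matrix gives, for each (i, j), the minimum total weight of any directed path from i to j (possibly empty when i = j).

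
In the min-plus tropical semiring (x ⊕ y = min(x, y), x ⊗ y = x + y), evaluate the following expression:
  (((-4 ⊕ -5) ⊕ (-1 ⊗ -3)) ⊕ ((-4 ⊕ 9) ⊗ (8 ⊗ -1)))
(((-4 ⊕ -5) ⊕ (-1 ⊗ -3)) ⊕ ((-4 ⊕ 9) ⊗ (8 ⊗ -1))) = -5

Expand innermost to outermost. Recall ⊕ takes the minimum of its arguments and ⊗ takes their sum. Working out the expression (((-4 ⊕ -5) ⊕ (-1 ⊗ -3)) ⊕ ((-4 ⊕ 9) ⊗ (8 ⊗ -1))) gives -5.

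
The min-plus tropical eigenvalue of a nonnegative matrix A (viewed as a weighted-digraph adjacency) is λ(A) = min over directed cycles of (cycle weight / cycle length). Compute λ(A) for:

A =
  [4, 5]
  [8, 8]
λ(A) = 4

Enumerate directed cycles and compute their means (weight / length). Sample:
  cycle 0 → 0: weight = 4, length = 1, mean = 4/1 ≈ 4.000
  cycle 1 → 1: weight = 8, length = 1, mean = 8/1 ≈ 8.000
  cycle 0 → 1 → 0: weight = 13, length = 2, mean = 13/2 ≈ 6.500
  cycle 1 → 0 → 1: weight = 13, length = 2, mean = 13/2 ≈ 6.500
Minimum mean = 4.000, attained e.g. along the cycle 0 → 0 with weight 4 and length 1. So λ(A) = 4/1 = 4.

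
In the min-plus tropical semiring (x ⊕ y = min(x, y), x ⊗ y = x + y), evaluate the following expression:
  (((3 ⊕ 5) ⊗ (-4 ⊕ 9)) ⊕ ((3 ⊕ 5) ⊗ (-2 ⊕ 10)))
(((3 ⊕ 5) ⊗ (-4 ⊕ 9)) ⊕ ((3 ⊕ 5) ⊗ (-2 ⊕ 10))) = -1

Expand innermost to outermost. Recall ⊕ takes the minimum of its arguments and ⊗ takes their sum. Working out the expression (((3 ⊕ 5) ⊗ (-4 ⊕ 9)) ⊕ ((3 ⊕ 5) ⊗ (-2 ⊕ 10))) gives -1.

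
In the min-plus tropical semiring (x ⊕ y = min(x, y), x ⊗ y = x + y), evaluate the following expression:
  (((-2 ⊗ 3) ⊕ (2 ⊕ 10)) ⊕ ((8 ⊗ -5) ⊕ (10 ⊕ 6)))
(((-2 ⊗ 3) ⊕ (2 ⊕ 10)) ⊕ ((8 ⊗ -5) ⊕ (10 ⊕ 6))) = 1

Expand innermost to outermost. Recall ⊕ takes the minimum of its arguments and ⊗ takes their sum. Working out the expression (((-2 ⊗ 3) ⊕ (2 ⊕ 10)) ⊕ ((8 ⊗ -5) ⊕ (10 ⊕ 6))) gives 1.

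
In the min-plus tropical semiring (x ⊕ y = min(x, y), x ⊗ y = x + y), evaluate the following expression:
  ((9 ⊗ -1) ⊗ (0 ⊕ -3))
((9 ⊗ -1) ⊗ (0 ⊕ -3)) = 5

Expand innermost to outermost. Recall ⊕ takes the minimum of its arguments and ⊗ takes their sum. Working out the expression ((9 ⊗ -1) ⊗ (0 ⊕ -3)) gives 5.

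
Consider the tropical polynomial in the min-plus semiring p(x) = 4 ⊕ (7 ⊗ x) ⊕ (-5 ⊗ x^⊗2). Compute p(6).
p(6) = 4

A tropical monomial a ⊗ x^⊗i evaluates to a + i · x. Evaluating each term at x = 6:
  Term 0 contributes 4 + 0 · 6 = 4
  Term 1 contributes 7 + 1 · 6 = 13
  Term 2 contributes -5 + 2 · 6 = 7
p(6) = ⊕ of these = min[4, 13, 7] = 4.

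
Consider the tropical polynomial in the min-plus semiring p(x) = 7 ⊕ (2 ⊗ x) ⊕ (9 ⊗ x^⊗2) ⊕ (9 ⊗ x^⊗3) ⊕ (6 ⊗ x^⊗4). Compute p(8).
p(8) = 7

A tropical monomial a ⊗ x^⊗i evaluates to a + i · x. Evaluating each term at x = 8:
  Term 0 contributes 7 + 0 · 8 = 7
  Term 1 contributes 2 + 1 · 8 = 10
  Term 2 contributes 9 + 2 · 8 = 25
  Term 3 contributes 9 + 3 · 8 = 33
  Term 4 contributes 6 + 4 · 8 = 38
p(8) = ⊕ of these = min[7, 10, 25, 33, 38] = 7.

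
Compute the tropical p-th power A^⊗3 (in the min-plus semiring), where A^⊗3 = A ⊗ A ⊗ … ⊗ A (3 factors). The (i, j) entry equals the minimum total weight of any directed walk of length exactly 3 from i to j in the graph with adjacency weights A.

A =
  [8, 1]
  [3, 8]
A^⊗3 =
  [12, 5]
  [7, 12]

Each entry (A^⊗3)_ij equals the minimum over all length-3 walks i = v_0 → v_1 → … → v_3 = j of Σ_t A[v_t][v_{t+1}]. For example, for (i, j) = (0, 1) we minimise over 4 possible intermediate vertex sequences; the minimum is 5, attained along the walk 0 → 1 → 0 → 1.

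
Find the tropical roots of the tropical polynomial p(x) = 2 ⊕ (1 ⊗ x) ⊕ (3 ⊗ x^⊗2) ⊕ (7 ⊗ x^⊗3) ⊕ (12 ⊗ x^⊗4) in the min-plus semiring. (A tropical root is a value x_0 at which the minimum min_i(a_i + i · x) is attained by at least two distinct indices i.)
Roots: {-5, -4, -2, 1}

Each tropical root is a break point of the lower envelope of the lines y = a_i + i · x (there are 5 lines, with slopes 0, 1, ..., 4). Only the lines that attain the minimum somewhere contribute to roots; other lines are dominated. Here the surviving (envelope) indices are i = 4, i = 3, i = 2, i = 1, i = 0.
Intersections between consecutive envelope lines give the roots: for adjacent envelope indices i < j the intersection is x = (a_i − a_j) / (j − i). Reading off the sorted break points: {-5, -4, -2, 1}.
Verification: at each break x_0, at least two indices attain the minimum of min_i(a_i + i · x_0).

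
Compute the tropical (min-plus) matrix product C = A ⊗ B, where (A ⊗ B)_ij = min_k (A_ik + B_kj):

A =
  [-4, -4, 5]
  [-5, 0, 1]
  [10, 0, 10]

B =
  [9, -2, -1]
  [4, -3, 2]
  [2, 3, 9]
A ⊗ B =
  [0, -7, -5]
  [3, -7, -6]
  [4, -3, 2]

Apply the min-plus product entry-by-entry:
  C[0][0] = min over k of (A[0][0] + B[0][0] = -4 + 9 = 5, A[0][1] + B[1][0] = -4 + 4 = 0, A[0][2] + B[2][0] = 5 + 2 = 7) = 0 (attained at k = 1)
  C[0][1] = min over k of (A[0][0] + B[0][1] = -4 + -2 = -6, A[0][1] + B[1][1] = -4 + -3 = -7, A[0][2] + B[2][1] = 5 + 3 = 8) = -7 (attained at k = 1)
  C[0][2] = min over k of (A[0][0] + B[0][2] = -4 + -1 = -5, A[0][1] + B[1][2] = -4 + 2 = -2, A[0][2] + B[2][2] = 5 + 9 = 14) = -5 (attained at k = 0)
  C[1][0] = min over k of (A[1][0] + B[0][0] = -5 + 9 = 4, A[1][1] + B[1][0] = 0 + 4 = 4, A[1][2] + B[2][0] = 1 + 2 = 3) = 3 (attained at k = 2)
  C[1][1] = min over k of (A[1][0] + B[0][1] = -5 + -2 = -7, A[1][1] + B[1][1] = 0 + -3 = -3, A[1][2] + B[2][1] = 1 + 3 = 4) = -7 (attained at k = 0)
  C[1][2] = min over k of (A[1][0] + B[0][2] = -5 + -1 = -6, A[1][1] + B[1][2] = 0 + 2 = 2, A[1][2] + B[2][2] = 1 + 9 = 10) = -6 (attained at k = 0)
  C[2][0] = min over k of (A[2][0] + B[0][0] = 10 + 9 = 19, A[2][1] + B[1][0] = 0 + 4 = 4, A[2][2] + B[2][0] = 10 + 2 = 12) = 4 (attained at k = 1)
  C[2][1] = min over k of (A[2][0] + B[0][1] = 10 + -2 = 8, A[2][1] + B[1][1] = 0 + -3 = -3, A[2][2] + B[2][1] = 10 + 3 = 13) = -3 (attained at k = 1)
  C[2][2] = min over k of (A[2][0] + B[0][2] = 10 + -1 = 9, A[2][1] + B[1][2] = 0 + 2 = 2, A[2][2] + B[2][2] = 10 + 9 = 19) = 2 (attained at k = 1)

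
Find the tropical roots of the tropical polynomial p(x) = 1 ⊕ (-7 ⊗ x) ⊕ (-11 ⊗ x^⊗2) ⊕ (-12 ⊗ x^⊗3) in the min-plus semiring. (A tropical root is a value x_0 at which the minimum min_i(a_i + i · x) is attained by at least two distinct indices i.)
Roots: {1, 4, 8}

Each tropical root is a break point of the lower envelope of the lines y = a_i + i · x (there are 4 lines, with slopes 0, 1, ..., 3). Only the lines that attain the minimum somewhere contribute to roots; other lines are dominated. Here the surviving (envelope) indices are i = 3, i = 2, i = 1, i = 0.
Intersections between consecutive envelope lines give the roots: for adjacent envelope indices i < j the intersection is x = (a_i − a_j) / (j − i). Reading off the sorted break points: {1, 4, 8}.
Verification: at each break x_0, at least two indices attain the minimum of min_i(a_i + i · x_0).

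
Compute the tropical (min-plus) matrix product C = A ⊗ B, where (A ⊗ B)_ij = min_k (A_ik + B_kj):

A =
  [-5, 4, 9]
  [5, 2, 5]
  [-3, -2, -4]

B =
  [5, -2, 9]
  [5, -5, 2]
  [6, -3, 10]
A ⊗ B =
  [0, -7, 4]
  [7, -3, 4]
  [2, -7, 0]

Apply the min-plus product entry-by-entry:
  C[0][0] = min over k of (A[0][0] + B[0][0] = -5 + 5 = 0, A[0][1] + B[1][0] = 4 + 5 = 9, A[0][2] + B[2][0] = 9 + 6 = 15) = 0 (attained at k = 0)
  C[0][1] = min over k of (A[0][0] + B[0][1] = -5 + -2 = -7, A[0][1] + B[1][1] = 4 + -5 = -1, A[0][2] + B[2][1] = 9 + -3 = 6) = -7 (attained at k = 0)
  C[0][2] = min over k of (A[0][0] + B[0][2] = -5 + 9 = 4, A[0][1] + B[1][2] = 4 + 2 = 6, A[0][2] + B[2][2] = 9 + 10 = 19) = 4 (attained at k = 0)
  C[1][0] = min over k of (A[1][0] + B[0][0] = 5 + 5 = 10, A[1][1] + B[1][0] = 2 + 5 = 7, A[1][2] + B[2][0] = 5 + 6 = 11) = 7 (attained at k = 1)
  C[1][1] = min over k of (A[1][0] + B[0][1] = 5 + -2 = 3, A[1][1] + B[1][1] = 2 + -5 = -3, A[1][2] + B[2][1] = 5 + -3 = 2) = -3 (attained at k = 1)
  C[1][2] = min over k of (A[1][0] + B[0][2] = 5 + 9 = 14, A[1][1] + B[1][2] = 2 + 2 = 4, A[1][2] + B[2][2] = 5 + 10 = 15) = 4 (attained at k = 1)
  C[2][0] = min over k of (A[2][0] + B[0][0] = -3 + 5 = 2, A[2][1] + B[1][0] = -2 + 5 = 3, A[2][2] + B[2][0] = -4 + 6 = 2) = 2 (attained at k = 0)
  C[2][1] = min over k of (A[2][0] + B[0][1] = -3 + -2 = -5, A[2][1] + B[1][1] = -2 + -5 = -7, A[2][2] + B[2][1] = -4 + -3 = -7) = -7 (attained at k = 1)
  C[2][2] = min over k of (A[2][0] + B[0][2] = -3 + 9 = 6, A[2][1] + B[1][2] = -2 + 2 = 0, A[2][2] + B[2][2] = -4 + 10 = 6) = 0 (attained at k = 1)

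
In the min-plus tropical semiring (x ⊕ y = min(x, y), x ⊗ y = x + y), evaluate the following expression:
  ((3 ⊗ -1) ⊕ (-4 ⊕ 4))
((3 ⊗ -1) ⊕ (-4 ⊕ 4)) = -4

Expand innermost to outermost. Recall ⊕ takes the minimum of its arguments and ⊗ takes their sum. Working out the expression ((3 ⊗ -1) ⊕ (-4 ⊕ 4)) gives -4.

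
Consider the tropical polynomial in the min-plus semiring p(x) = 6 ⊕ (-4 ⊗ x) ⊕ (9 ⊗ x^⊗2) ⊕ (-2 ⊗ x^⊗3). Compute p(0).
p(0) = -4

A tropical monomial a ⊗ x^⊗i evaluates to a + i · x. Evaluating each term at x = 0:
  Term 0 contributes 6 + 0 · 0 = 6
  Term 1 contributes -4 + 1 · 0 = -4
  Term 2 contributes 9 + 2 · 0 = 9
  Term 3 contributes -2 + 3 · 0 = -2
p(0) = ⊕ of these = min[6, -4, 9, -2] = -4.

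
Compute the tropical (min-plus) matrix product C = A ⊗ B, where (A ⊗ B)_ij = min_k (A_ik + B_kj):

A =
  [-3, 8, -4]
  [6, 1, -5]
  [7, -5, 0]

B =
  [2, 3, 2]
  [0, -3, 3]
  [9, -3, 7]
A ⊗ B =
  [-1, -7, -1]
  [1, -8, 2]
  [-5, -8, -2]

Apply the min-plus product entry-by-entry:
  C[0][0] = min over k of (A[0][0] + B[0][0] = -3 + 2 = -1, A[0][1] + B[1][0] = 8 + 0 = 8, A[0][2] + B[2][0] = -4 + 9 = 5) = -1 (attained at k = 0)
  C[0][1] = min over k of (A[0][0] + B[0][1] = -3 + 3 = 0, A[0][1] + B[1][1] = 8 + -3 = 5, A[0][2] + B[2][1] = -4 + -3 = -7) = -7 (attained at k = 2)
  C[0][2] = min over k of (A[0][0] + B[0][2] = -3 + 2 = -1, A[0][1] + B[1][2] = 8 + 3 = 11, A[0][2] + B[2][2] = -4 + 7 = 3) = -1 (attained at k = 0)
  C[1][0] = min over k of (A[1][0] + B[0][0] = 6 + 2 = 8, A[1][1] + B[1][0] = 1 + 0 = 1, A[1][2] + B[2][0] = -5 + 9 = 4) = 1 (attained at k = 1)
  C[1][1] = min over k of (A[1][0] + B[0][1] = 6 + 3 = 9, A[1][1] + B[1][1] = 1 + -3 = -2, A[1][2] + B[2][1] = -5 + -3 = -8) = -8 (attained at k = 2)
  C[1][2] = min over k of (A[1][0] + B[0][2] = 6 + 2 = 8, A[1][1] + B[1][2] = 1 + 3 = 4, A[1][2] + B[2][2] = -5 + 7 = 2) = 2 (attained at k = 2)
  C[2][0] = min over k of (A[2][0] + B[0][0] = 7 + 2 = 9, A[2][1] + B[1][0] = -5 + 0 = -5, A[2][2] + B[2][0] = 0 + 9 = 9) = -5 (attained at k = 1)
  C[2][1] = min over k of (A[2][0] + B[0][1] = 7 + 3 = 10, A[2][1] + B[1][1] = -5 + -3 = -8, A[2][2] + B[2][1] = 0 + -3 = -3) = -8 (attained at k = 1)
  C[2][2] = min over k of (A[2][0] + B[0][2] = 7 + 2 = 9, A[2][1] + B[1][2] = -5 + 3 = -2, A[2][2] + B[2][2] = 0 + 7 = 7) = -2 (attained at k = 1)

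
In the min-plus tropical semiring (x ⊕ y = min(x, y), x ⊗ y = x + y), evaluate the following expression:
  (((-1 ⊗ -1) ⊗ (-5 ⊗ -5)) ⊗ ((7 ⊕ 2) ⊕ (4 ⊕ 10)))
(((-1 ⊗ -1) ⊗ (-5 ⊗ -5)) ⊗ ((7 ⊕ 2) ⊕ (4 ⊕ 10))) = -10

Expand innermost to outermost. Recall ⊕ takes the minimum of its arguments and ⊗ takes their sum. Working out the expression (((-1 ⊗ -1) ⊗ (-5 ⊗ -5)) ⊗ ((7 ⊕ 2) ⊕ (4 ⊕ 10))) gives -10.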